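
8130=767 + 7363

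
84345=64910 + 19435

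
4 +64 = 68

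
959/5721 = 959/5721 = 0.17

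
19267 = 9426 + 9841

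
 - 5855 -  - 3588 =- 2267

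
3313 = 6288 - 2975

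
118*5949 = 701982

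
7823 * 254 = 1987042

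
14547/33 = 4849/11 = 440.82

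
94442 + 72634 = 167076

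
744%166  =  80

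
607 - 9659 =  - 9052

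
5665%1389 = 109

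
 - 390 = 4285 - 4675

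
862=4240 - 3378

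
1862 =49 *38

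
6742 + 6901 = 13643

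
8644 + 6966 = 15610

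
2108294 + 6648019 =8756313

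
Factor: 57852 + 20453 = 78305 = 5^1*15661^1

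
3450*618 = 2132100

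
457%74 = 13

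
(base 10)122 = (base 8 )172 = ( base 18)6e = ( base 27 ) 4E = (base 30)42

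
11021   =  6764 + 4257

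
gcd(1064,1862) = 266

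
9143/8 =1142 + 7/8 = 1142.88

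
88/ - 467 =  - 88/467 = -  0.19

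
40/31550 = 4/3155=0.00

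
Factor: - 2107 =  - 7^2*43^1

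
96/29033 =96/29033 = 0.00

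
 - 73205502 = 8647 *( - 8466) 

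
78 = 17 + 61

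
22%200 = 22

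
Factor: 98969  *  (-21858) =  - 2163264402  =  -2^1  *3^1*13^1*23^1*331^1*3643^1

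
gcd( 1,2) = 1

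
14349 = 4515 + 9834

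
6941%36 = 29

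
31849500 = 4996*6375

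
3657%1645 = 367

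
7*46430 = 325010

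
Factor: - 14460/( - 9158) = 30/19= 2^1*3^1*5^1*19^(-1 )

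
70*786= 55020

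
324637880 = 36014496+288623384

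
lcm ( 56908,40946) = 3357572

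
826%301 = 224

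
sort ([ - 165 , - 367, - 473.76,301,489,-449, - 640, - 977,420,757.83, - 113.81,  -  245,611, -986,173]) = [ - 986 , - 977, - 640, - 473.76, - 449, - 367, - 245, - 165, - 113.81 , 173, 301,420 , 489,611, 757.83] 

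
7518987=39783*189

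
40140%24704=15436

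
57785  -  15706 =42079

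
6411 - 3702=2709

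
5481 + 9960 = 15441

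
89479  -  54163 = 35316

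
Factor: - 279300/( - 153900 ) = 49/27  =  3^( - 3 )*7^2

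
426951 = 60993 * 7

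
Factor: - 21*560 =  -  11760 = -2^4*3^1*5^1*7^2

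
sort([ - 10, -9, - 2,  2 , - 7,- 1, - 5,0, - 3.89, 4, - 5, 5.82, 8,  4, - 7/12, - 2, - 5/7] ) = [ - 10, - 9, - 7,  -  5, - 5, - 3.89 , - 2, - 2, - 1, - 5/7, - 7/12, 0, 2, 4,4, 5.82, 8 ]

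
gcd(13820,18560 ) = 20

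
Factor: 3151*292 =2^2*23^1 * 73^1 *137^1 = 920092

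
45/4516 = 45/4516 = 0.01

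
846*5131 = 4340826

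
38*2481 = 94278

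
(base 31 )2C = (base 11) 68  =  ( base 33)28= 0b1001010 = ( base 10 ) 74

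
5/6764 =5/6764 = 0.00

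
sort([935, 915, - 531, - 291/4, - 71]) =[  -  531, - 291/4, - 71, 915,  935 ] 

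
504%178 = 148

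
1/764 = 1/764 = 0.00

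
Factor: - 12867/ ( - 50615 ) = 3^1*5^( -1 ) * 53^( - 1) * 191^( - 1)*4289^1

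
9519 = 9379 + 140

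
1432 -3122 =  -1690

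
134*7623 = 1021482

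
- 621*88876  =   - 55191996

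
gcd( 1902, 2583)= 3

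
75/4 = 75/4 = 18.75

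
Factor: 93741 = 3^1*31247^1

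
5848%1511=1315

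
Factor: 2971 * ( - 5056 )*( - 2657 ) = 2^6*79^1* 2657^1*2971^1 = 39911796032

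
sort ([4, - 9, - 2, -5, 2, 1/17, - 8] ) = [-9,  -  8, - 5, - 2,1/17,2  ,  4 ] 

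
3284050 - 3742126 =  - 458076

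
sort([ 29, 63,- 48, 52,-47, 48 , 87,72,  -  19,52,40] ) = [-48, - 47, - 19, 29, 40, 48, 52, 52,63, 72, 87] 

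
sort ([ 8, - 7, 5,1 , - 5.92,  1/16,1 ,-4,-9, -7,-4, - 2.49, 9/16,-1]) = [ - 9, - 7, - 7, - 5.92 , - 4, - 4, - 2.49, - 1, 1/16,  9/16, 1, 1, 5, 8]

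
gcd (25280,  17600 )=320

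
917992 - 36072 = 881920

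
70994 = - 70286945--70357939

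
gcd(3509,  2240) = 1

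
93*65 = 6045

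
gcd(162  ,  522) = 18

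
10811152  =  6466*1672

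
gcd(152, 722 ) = 38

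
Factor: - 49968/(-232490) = 2^3*3^2* 5^( - 1)*67^( - 1)=72/335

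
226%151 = 75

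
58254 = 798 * 73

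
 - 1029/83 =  - 13 + 50/83  =  - 12.40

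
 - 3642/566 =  - 7 + 160/283 = - 6.43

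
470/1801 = 470/1801 = 0.26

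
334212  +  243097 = 577309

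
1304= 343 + 961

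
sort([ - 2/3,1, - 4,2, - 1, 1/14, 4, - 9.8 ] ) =[ - 9.8, - 4, - 1, - 2/3, 1/14,1, 2, 4]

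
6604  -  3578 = 3026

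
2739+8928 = 11667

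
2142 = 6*357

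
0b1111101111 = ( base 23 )1KI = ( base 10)1007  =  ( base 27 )1A8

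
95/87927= 95/87927 = 0.00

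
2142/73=2142/73 = 29.34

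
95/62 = 95/62 =1.53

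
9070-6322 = 2748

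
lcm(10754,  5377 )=10754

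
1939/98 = 277/14 = 19.79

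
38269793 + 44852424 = 83122217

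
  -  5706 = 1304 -7010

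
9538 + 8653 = 18191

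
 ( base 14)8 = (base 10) 8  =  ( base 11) 8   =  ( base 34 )8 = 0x8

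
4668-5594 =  - 926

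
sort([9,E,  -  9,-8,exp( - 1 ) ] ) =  [ - 9,-8,exp ( -1 ), E,9] 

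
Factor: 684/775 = 2^2*3^2*5^(-2)*19^1*31^( - 1) 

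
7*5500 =38500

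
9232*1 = 9232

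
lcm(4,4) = 4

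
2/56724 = 1/28362 = 0.00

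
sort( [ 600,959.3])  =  [600, 959.3 ]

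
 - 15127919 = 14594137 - 29722056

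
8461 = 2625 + 5836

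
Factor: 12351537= 3^2*11^1*17^1*41^1*179^1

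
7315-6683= 632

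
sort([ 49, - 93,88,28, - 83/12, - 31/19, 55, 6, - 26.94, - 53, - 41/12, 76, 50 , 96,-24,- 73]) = [ - 93,  -  73,-53, - 26.94, - 24,  -  83/12,- 41/12, - 31/19, 6,28, 49, 50 , 55, 76, 88 , 96 ]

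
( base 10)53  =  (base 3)1222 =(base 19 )2F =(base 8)65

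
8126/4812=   1 + 1657/2406=1.69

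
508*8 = 4064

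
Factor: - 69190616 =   -  2^3*11^1*41^1  *127^1*151^1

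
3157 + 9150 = 12307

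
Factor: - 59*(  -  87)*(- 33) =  -3^2*11^1*29^1*59^1 = -169389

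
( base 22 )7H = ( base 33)56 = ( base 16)AB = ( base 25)6l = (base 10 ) 171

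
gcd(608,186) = 2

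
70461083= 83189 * 847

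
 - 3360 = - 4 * 840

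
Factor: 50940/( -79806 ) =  - 2^1*3^1*5^1*47^ (  -  1 )  =  -30/47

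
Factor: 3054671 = 47^1*103^1*631^1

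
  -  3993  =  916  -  4909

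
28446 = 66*431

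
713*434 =309442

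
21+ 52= 73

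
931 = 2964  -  2033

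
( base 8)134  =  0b1011100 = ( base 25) 3H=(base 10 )92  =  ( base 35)2M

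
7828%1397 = 843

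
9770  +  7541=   17311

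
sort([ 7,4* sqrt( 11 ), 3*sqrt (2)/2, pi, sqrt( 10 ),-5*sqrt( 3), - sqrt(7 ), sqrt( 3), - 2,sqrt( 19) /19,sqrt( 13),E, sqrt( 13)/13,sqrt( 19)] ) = [-5 *sqrt( 3), - sqrt( 7),-2, sqrt( 19 )/19, sqrt ( 13 )/13,sqrt( 3),3*sqrt( 2)/2, E,pi,sqrt( 10), sqrt(13 ),sqrt( 19),7,  4*sqrt(11 )] 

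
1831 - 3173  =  -1342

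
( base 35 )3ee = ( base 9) 5653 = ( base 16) 1053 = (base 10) 4179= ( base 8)10123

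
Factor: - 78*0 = 0^1  =  0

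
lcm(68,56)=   952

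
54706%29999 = 24707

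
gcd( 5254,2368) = 74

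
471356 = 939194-467838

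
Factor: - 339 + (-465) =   -  2^2*3^1*67^1 = - 804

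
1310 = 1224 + 86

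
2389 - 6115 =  - 3726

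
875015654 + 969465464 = 1844481118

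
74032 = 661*112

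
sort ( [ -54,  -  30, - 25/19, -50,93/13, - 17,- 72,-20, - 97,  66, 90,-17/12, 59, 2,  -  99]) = [  -  99, - 97, - 72 , -54, - 50, - 30,-20, - 17, - 17/12, -25/19, 2 , 93/13, 59 , 66, 90 ]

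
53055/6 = 17685/2 = 8842.50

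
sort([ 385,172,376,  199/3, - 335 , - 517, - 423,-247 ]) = [ - 517, -423 , - 335 , -247, 199/3 , 172,376, 385 ]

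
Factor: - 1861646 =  - 2^1*41^1*73^1*311^1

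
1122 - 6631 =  - 5509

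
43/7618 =43/7618 = 0.01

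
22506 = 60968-38462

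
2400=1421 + 979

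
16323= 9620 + 6703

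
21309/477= 44+107/159 = 44.67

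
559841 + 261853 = 821694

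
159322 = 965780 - 806458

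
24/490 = 12/245=0.05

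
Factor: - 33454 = -2^1*43^1*389^1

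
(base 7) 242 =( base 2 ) 10000000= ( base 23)5d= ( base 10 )128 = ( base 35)3N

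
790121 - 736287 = 53834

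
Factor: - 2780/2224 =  - 2^(-2) * 5^1=- 5/4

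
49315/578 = 49315/578 = 85.32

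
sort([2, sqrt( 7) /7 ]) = [sqrt( 7 ) /7, 2]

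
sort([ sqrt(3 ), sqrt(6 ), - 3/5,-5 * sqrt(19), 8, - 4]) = [ - 5 * sqrt(19 ),-4, - 3/5, sqrt(3), sqrt( 6), 8]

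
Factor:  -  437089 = - 337^1*1297^1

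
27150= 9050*3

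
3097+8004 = 11101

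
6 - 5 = 1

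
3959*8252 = 32669668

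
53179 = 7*7597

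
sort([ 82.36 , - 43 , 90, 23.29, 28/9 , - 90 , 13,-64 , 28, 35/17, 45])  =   [-90, - 64,-43, 35/17,28/9,  13, 23.29,28,45,82.36,90 ]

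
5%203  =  5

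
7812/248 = 63/2 = 31.50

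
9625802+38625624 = 48251426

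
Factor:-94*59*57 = -316122 = - 2^1*3^1*19^1*47^1 * 59^1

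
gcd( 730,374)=2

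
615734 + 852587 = 1468321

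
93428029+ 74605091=168033120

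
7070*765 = 5408550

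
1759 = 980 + 779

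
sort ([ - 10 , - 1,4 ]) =[  -  10, - 1, 4 ] 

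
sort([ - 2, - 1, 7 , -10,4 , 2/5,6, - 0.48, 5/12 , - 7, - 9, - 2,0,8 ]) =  [ - 10, - 9,- 7, - 2,- 2, - 1, - 0.48 , 0,2/5,5/12,4,6,7 , 8]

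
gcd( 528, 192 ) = 48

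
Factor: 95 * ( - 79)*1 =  -7505 = - 5^1*19^1*79^1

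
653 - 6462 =-5809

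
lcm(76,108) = 2052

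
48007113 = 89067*539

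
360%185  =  175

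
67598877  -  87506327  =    -  19907450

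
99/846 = 11/94 = 0.12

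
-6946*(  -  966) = 6709836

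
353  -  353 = 0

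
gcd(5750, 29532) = 46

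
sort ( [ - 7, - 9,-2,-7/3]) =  [ - 9, - 7,  -  7/3, - 2] 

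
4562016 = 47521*96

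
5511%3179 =2332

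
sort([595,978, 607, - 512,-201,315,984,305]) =[-512, -201,305, 315, 595,607, 978, 984 ]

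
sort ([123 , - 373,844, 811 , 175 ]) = [ - 373, 123, 175,811,  844 ]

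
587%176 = 59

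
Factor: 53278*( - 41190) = -2194520820=- 2^2 * 3^1*5^1*17^1*1373^1*1567^1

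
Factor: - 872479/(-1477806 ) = 2^( -1 )*3^(  -  1 )*11^(-1 )*22391^(  -  1)*872479^1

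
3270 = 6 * 545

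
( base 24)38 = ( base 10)80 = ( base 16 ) 50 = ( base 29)2M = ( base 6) 212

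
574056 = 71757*8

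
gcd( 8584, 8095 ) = 1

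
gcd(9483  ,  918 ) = 3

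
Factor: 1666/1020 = 49/30 =2^( - 1 )*3^( - 1)*5^( - 1) * 7^2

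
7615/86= 7615/86 = 88.55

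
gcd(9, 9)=9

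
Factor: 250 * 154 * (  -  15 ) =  - 577500 =- 2^2* 3^1 * 5^4 * 7^1*11^1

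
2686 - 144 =2542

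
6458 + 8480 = 14938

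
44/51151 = 44/51151 = 0.00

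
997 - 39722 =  - 38725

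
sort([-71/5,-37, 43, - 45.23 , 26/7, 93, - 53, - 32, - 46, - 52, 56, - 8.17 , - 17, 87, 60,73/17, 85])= [-53, - 52,-46,- 45.23, - 37, - 32,- 17,-71/5, -8.17, 26/7,73/17, 43,  56 , 60, 85, 87, 93 ] 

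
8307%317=65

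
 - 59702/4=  - 14926 + 1/2 = - 14925.50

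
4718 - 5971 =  - 1253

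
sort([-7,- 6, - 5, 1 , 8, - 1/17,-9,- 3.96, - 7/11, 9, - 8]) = [-9, - 8, - 7, -6 ,-5, - 3.96,  -  7/11,  -  1/17,1,8 , 9]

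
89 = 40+49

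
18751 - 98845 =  - 80094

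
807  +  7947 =8754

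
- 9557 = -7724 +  - 1833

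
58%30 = 28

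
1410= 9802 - 8392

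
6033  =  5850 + 183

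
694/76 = 9 + 5/38 =9.13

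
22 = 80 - 58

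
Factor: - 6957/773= - 9=-3^2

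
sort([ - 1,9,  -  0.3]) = [ - 1,-0.3,9]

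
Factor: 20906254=2^1 *1789^1*5843^1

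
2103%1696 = 407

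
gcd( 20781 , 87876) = 9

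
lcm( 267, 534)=534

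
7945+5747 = 13692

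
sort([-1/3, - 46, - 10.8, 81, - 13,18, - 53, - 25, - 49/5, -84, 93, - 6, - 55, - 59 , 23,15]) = [ - 84 ,  -  59, - 55, - 53, - 46, - 25, - 13,-10.8, - 49/5,- 6,-1/3,  15,18, 23,81, 93]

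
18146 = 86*211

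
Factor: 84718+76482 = 2^4*5^2*13^1*31^1  =  161200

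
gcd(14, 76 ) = 2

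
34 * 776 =26384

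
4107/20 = 4107/20 = 205.35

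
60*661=39660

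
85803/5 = 17160 + 3/5= 17160.60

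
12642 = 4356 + 8286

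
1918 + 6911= 8829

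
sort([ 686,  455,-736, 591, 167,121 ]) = [-736, 121, 167, 455,591,686 ]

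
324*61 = 19764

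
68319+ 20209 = 88528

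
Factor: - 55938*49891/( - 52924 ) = 2^ ( - 1)*3^1*101^ ( - 1)*131^ ( - 1)* 9323^1*49891^1 = 1395401379/26462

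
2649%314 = 137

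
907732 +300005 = 1207737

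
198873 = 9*22097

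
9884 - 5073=4811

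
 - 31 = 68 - 99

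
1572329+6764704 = 8337033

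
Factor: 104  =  2^3*13^1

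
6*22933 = 137598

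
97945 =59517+38428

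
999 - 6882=-5883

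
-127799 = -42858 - 84941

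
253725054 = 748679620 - 494954566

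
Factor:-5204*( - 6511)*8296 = 281095392224 = 2^5*17^2*61^1*383^1*1301^1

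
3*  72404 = 217212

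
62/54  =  31/27 = 1.15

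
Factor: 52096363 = 11^1*41^1*115513^1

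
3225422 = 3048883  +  176539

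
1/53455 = 1/53455 = 0.00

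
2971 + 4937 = 7908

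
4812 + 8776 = 13588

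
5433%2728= 2705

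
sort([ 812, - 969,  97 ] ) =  [-969, 97,812 ] 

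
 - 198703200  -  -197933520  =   - 769680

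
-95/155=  - 1 + 12/31 = - 0.61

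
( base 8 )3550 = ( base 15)866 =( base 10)1896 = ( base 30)236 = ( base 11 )1474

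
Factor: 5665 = 5^1*11^1*103^1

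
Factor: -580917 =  - 3^1*83^1 * 2333^1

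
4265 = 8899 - 4634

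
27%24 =3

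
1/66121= 1/66121 = 0.00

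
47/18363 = 47/18363 = 0.00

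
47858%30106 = 17752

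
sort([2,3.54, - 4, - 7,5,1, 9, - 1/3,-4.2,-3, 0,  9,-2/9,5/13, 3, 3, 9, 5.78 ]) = [ - 7, - 4.2, - 4, - 3, - 1/3, - 2/9,0, 5/13, 1 , 2, 3, 3, 3.54,5, 5.78, 9,9, 9] 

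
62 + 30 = 92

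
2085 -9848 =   -  7763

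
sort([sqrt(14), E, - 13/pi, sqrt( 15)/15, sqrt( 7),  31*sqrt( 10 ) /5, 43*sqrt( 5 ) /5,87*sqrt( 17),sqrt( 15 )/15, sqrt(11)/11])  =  [- 13/pi,sqrt( 15) /15, sqrt( 15 )/15, sqrt( 11 ) /11,sqrt( 7),E,sqrt( 14),43*sqrt( 5) /5,31*sqrt( 10 ) /5, 87*sqrt ( 17 ) ] 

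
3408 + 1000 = 4408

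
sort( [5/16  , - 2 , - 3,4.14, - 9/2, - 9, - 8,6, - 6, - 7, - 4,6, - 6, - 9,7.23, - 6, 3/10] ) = [-9, - 9,  -  8,- 7, - 6, - 6,  -  6, - 9/2, - 4, - 3,-2,3/10, 5/16,4.14,6,6, 7.23 ] 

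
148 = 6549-6401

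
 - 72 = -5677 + 5605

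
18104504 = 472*38357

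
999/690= 1 + 103/230 = 1.45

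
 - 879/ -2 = 439 + 1/2 = 439.50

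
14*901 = 12614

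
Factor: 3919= 3919^1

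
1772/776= 2 + 55/194= 2.28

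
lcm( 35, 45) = 315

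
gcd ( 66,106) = 2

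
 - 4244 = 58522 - 62766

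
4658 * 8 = 37264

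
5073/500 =5073/500 =10.15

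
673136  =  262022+411114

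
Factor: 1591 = 37^1*43^1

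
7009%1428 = 1297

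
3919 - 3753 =166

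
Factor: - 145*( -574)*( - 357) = -2^1*3^1*5^1*7^2*17^1*29^1*41^1 = - 29713110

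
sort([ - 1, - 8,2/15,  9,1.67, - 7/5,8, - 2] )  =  [ - 8, - 2, - 7/5, - 1,2/15, 1.67, 8, 9 ]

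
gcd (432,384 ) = 48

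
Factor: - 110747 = -7^1*13^1*1217^1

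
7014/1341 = 5 + 103/447  =  5.23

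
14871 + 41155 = 56026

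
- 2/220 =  - 1/110 =- 0.01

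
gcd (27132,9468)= 12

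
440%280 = 160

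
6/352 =3/176  =  0.02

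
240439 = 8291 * 29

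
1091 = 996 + 95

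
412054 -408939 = 3115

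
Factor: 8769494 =2^1 * 71^1*61757^1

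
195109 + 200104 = 395213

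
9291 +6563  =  15854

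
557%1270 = 557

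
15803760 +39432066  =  55235826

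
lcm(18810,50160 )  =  150480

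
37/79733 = 37/79733  =  0.00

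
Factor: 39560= 2^3*5^1*23^1*43^1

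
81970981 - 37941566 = 44029415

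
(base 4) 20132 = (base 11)453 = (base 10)542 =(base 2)1000011110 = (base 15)262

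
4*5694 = 22776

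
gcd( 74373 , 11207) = 1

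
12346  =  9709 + 2637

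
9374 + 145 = 9519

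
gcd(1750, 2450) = 350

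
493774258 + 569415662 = 1063189920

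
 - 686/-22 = 343/11=31.18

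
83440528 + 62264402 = 145704930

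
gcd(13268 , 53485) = 1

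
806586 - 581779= 224807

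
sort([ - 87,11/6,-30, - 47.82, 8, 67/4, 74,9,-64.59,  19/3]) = [  -  87, - 64.59, - 47.82, - 30, 11/6, 19/3, 8, 9, 67/4, 74 ]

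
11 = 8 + 3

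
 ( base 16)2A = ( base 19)24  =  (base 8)52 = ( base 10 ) 42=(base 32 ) 1a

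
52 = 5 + 47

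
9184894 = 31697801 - 22512907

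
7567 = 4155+3412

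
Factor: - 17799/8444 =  - 2^( - 2) * 3^1* 17^1 *349^1*2111^ ( - 1 )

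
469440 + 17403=486843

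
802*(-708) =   -  567816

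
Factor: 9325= 5^2*373^1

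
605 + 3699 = 4304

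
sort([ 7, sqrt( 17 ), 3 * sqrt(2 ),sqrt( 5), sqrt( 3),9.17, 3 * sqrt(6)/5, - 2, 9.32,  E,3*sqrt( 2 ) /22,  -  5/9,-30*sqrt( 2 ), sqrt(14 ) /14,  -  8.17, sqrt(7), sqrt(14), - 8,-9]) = [-30*sqrt( 2),- 9 , - 8.17,  -  8 , - 2,  -  5/9,3*sqrt(2)/22,  sqrt(14 )/14,  3*sqrt(6)/5, sqrt( 3), sqrt (5),sqrt( 7 ), E , sqrt( 14 ),sqrt ( 17), 3*sqrt( 2 ), 7, 9.17 , 9.32]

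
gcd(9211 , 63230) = 1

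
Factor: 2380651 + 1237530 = 3618181 = 7^1*516883^1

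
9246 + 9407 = 18653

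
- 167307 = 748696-916003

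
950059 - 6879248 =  - 5929189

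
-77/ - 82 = 77/82 =0.94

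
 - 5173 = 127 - 5300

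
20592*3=61776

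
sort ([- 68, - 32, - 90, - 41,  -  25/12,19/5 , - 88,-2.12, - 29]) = [ - 90,  -  88, - 68,-41,  -  32,- 29,- 2.12, - 25/12, 19/5]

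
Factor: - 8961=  - 3^1*29^1*103^1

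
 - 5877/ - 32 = 5877/32 = 183.66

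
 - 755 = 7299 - 8054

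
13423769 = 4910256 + 8513513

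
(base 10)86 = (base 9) 105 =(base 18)4e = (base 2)1010110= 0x56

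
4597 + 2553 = 7150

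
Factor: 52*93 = 4836 =2^2*3^1*13^1*31^1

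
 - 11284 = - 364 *31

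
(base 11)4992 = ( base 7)24664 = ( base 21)eg4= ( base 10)6514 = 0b1100101110010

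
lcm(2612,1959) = 7836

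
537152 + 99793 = 636945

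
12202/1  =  12202  =  12202.00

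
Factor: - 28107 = - 3^4*347^1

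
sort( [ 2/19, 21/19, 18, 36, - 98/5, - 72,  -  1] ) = [  -  72,- 98/5,-1, 2/19,21/19,18,36 ]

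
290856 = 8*36357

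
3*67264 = 201792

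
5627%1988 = 1651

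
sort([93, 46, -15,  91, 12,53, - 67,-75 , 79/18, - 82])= [ - 82, - 75, - 67, - 15, 79/18,12,46, 53,91, 93 ]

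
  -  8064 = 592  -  8656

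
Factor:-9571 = -17^1*563^1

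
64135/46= 1394+11/46 = 1394.24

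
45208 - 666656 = - 621448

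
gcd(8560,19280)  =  80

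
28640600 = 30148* 950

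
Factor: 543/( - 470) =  - 2^( - 1)*3^1*5^( - 1 )*47^ ( - 1)*181^1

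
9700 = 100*97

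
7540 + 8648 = 16188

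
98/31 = 98/31=3.16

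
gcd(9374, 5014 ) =218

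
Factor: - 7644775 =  - 5^2*191^1*1601^1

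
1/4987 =1/4987  =  0.00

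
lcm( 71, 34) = 2414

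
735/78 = 9 + 11/26 =9.42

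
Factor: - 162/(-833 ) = 2^1*3^4*7^( - 2)*17^(-1 )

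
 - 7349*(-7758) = 57013542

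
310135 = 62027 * 5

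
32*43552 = 1393664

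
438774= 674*651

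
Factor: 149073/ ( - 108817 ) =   -  3^1*79^1*173^(-1) = - 237/173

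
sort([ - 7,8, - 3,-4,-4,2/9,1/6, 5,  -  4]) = [  -  7,  -  4,  -  4,-4,- 3, 1/6,2/9,5,8] 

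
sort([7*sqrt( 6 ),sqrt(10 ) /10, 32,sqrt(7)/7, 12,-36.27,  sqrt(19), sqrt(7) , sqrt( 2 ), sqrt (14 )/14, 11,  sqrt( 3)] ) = [ - 36.27,sqrt( 14 )/14, sqrt( 10 ) /10,sqrt( 7 ) /7,  sqrt(2),sqrt(3),sqrt( 7),  sqrt( 19 ), 11,  12, 7*sqrt ( 6 ) , 32]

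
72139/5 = 72139/5 = 14427.80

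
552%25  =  2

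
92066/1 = 92066 =92066.00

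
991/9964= 991/9964  =  0.10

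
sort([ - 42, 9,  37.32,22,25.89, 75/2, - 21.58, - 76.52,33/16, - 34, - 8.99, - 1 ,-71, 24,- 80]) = [ - 80, - 76.52, - 71, - 42 , - 34, -21.58, - 8.99, - 1,  33/16, 9,22,24,  25.89,37.32,75/2 ] 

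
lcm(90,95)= 1710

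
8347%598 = 573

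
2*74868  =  149736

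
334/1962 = 167/981 =0.17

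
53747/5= 10749 + 2/5  =  10749.40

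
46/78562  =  23/39281 = 0.00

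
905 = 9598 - 8693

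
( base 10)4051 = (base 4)333103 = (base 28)54j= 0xFD3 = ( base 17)E05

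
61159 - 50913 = 10246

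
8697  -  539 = 8158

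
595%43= 36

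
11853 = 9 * 1317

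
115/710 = 23/142 = 0.16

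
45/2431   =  45/2431  =  0.02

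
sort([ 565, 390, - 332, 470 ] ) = [-332 , 390,  470, 565]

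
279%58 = 47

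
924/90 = 154/15 = 10.27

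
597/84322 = 597/84322  =  0.01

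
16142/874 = 18 + 205/437 = 18.47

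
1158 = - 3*(-386) 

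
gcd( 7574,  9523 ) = 1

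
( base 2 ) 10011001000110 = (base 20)149i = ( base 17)1gf6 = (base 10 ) 9798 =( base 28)CDQ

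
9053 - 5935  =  3118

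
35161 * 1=35161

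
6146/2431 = 6146/2431  =  2.53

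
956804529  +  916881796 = 1873686325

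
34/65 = 34/65 = 0.52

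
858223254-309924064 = 548299190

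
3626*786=2850036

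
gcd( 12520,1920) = 40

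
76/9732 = 19/2433= 0.01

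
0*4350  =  0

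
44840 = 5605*8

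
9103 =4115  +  4988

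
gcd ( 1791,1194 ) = 597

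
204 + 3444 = 3648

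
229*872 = 199688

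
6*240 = 1440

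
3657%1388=881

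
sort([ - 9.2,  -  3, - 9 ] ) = [ - 9.2, - 9,- 3]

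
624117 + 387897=1012014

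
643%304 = 35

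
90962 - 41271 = 49691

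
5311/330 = 16+ 31/330 = 16.09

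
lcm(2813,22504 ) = 22504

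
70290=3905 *18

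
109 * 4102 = 447118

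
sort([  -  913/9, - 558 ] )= [ -558,-913/9]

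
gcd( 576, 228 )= 12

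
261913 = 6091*43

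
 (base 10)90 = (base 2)1011010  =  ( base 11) 82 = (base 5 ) 330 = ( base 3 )10100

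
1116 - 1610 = -494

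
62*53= 3286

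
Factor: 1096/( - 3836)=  - 2^1*7^(-1 ) = - 2/7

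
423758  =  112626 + 311132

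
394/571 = 394/571 = 0.69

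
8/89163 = 8/89163 = 0.00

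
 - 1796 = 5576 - 7372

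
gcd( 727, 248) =1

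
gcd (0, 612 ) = 612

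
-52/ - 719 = 52/719 =0.07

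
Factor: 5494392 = 2^3*3^4*61^1*139^1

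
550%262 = 26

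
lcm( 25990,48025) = 2209150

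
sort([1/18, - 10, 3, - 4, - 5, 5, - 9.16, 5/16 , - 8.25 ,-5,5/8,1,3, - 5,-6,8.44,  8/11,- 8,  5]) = [ - 10,-9.16,-8.25, - 8, - 6,-5,-5, -5, - 4,1/18, 5/16,5/8,  8/11, 1,  3, 3,5  ,  5,8.44]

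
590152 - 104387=485765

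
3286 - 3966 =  - 680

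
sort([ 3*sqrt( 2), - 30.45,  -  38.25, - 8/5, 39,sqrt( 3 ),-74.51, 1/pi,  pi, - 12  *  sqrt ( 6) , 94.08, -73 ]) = [-74.51,- 73,-38.25,-30.45, - 12*sqrt (6),  -  8/5, 1/pi,sqrt( 3),pi, 3*sqrt( 2) , 39, 94.08 ]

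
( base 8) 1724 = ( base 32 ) uk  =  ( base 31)10j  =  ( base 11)811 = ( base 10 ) 980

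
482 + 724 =1206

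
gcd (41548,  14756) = 68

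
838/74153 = 838/74153 = 0.01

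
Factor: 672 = 2^5* 3^1 * 7^1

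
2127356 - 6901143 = -4773787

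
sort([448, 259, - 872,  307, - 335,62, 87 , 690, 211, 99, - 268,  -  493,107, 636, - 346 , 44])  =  [ -872,-493, -346, - 335,-268, 44,  62,87, 99, 107 , 211, 259, 307, 448 , 636, 690]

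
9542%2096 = 1158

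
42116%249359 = 42116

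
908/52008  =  227/13002 = 0.02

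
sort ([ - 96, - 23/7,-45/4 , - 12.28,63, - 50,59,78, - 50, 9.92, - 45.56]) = [ - 96, - 50, - 50 , - 45.56, - 12.28, - 45/4,  -  23/7,9.92,59,  63,78]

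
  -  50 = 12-62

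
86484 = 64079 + 22405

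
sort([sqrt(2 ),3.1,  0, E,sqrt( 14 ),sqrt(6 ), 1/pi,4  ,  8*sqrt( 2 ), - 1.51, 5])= [ - 1.51,0, 1/pi, sqrt( 2 ),sqrt( 6 ), E, 3.1, sqrt (14),  4,  5, 8*sqrt ( 2)] 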